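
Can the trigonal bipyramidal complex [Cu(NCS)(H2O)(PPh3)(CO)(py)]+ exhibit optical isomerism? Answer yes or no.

yes

In a trigonal bipyramid the two axial positions differ from the three equatorial ones.
Placing the ligands in turn and identifying arrangements related by rotation or reflection leaves 10 distinct geometric isomers.
Of these, 10 lack any improper symmetry element and so occur as enantiomeric pairs, giving 10 + 10 = 20 stereoisomers in total.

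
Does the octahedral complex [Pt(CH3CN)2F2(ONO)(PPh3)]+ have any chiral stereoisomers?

In an octahedral complex each vertex has one trans partner and four cis neighbours.
Working through the distinct placements yields 6 geometric isomers: CH3CN trans, F trans; CH3CN trans, F cis; CH3CN cis, F cis (3 arrangements, 2 chiral); CH3CN cis, F trans.
Of these, 2 lack any improper symmetry element and so occur as enantiomeric pairs, giving 6 + 2 = 8 stereoisomers in total.

yes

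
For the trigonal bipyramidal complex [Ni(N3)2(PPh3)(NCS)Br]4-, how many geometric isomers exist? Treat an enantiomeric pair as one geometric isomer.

Placing the ligands in turn and identifying arrangements related by rotation or reflection leaves 7 distinct geometric isomers.

7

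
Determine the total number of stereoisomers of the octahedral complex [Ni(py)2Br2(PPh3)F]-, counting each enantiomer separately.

8

In an octahedral complex each vertex has one trans partner and four cis neighbours.
There are 6 geometric isomers: py trans, Br trans; py cis, Br trans; py trans, Br cis; py cis, Br cis (3 arrangements, 2 chiral).
Of these, 2 lack any improper symmetry element and so occur as enantiomeric pairs, giving 6 + 2 = 8 stereoisomers in total.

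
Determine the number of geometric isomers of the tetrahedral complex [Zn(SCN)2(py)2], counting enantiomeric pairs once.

1

Only one geometric arrangement is possible.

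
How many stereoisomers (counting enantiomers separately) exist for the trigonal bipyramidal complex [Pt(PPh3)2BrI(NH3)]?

10

A trigonal bipyramid has two axial and three equatorial sites, which are chemically inequivalent.
Placing the ligands in turn and identifying arrangements related by rotation or reflection leaves 7 distinct geometric isomers.
Of these, 3 lack any improper symmetry element and so occur as enantiomeric pairs, giving 7 + 3 = 10 stereoisomers in total.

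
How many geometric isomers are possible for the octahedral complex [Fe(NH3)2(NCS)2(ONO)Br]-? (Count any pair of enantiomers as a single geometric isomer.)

The six octahedral sites form three mutually perpendicular trans pairs.
Systematic placement gives 6 geometric isomers: NH3 cis, NCS cis (3 arrangements, 2 chiral); NH3 trans, NCS cis; NH3 cis, NCS trans; NH3 trans, NCS trans.

6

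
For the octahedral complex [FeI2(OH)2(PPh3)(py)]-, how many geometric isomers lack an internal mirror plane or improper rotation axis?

2

The distinct arrangements are (6 in all): I trans, OH trans; I trans, OH cis; I cis, OH cis (3 arrangements, 2 chiral); I cis, OH trans.
Of these, 2 lack any improper symmetry element and so occur as enantiomeric pairs, giving 6 + 2 = 8 stereoisomers in total.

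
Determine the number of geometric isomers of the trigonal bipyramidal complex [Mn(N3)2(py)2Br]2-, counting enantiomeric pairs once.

A trigonal bipyramid has two axial and three equatorial sites, which are chemically inequivalent.
Systematic enumeration (placing each ligand type in turn and discarding arrangements equivalent by rotation or reflection) gives 5 geometric isomers.

5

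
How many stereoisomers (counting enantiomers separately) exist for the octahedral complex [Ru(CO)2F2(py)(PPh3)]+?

An octahedron has six vertices in three trans pairs; every non-trans pair is cis.
Working through the distinct placements yields 6 geometric isomers: CO trans, F trans; CO trans, F cis; CO cis, F cis (3 arrangements, 2 chiral); CO cis, F trans.
Of these, 2 lack any improper symmetry element and so occur as enantiomeric pairs, giving 6 + 2 = 8 stereoisomers in total.

8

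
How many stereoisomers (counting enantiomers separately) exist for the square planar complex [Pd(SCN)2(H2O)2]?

2

A square has two trans pairs of vertices; adjacent vertices are cis.
The distinct arrangements are (2 in all): SCN cis; SCN trans.
Each arrangement has an internal mirror plane or centre of symmetry, so none is chiral.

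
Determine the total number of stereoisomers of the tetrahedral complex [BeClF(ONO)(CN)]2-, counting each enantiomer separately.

2

All four vertices of a tetrahedron are equivalent and mutually adjacent, so cis/trans isomerism cannot arise.
Only one geometric arrangement is possible; it has no improper symmetry element, so it exists as a pair of enantiomers (2 stereoisomers).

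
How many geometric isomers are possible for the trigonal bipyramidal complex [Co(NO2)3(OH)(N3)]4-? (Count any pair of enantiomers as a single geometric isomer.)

4

In a trigonal bipyramid the two axial positions differ from the three equatorial ones.
The distinct arrangements are (4 in all): OH equatorial, N3 axial; OH axial, N3 axial; OH equatorial, N3 equatorial; OH axial, N3 equatorial.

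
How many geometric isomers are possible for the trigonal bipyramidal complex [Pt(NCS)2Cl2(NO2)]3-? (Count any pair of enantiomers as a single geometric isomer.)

5

Placing the ligands in turn and identifying arrangements related by rotation or reflection leaves 5 distinct geometric isomers.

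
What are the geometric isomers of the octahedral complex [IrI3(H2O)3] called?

Systematic placement gives 2 geometric isomers: I mer; I fac.

fac and mer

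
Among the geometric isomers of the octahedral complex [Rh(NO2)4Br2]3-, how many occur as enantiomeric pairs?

0

Working through the distinct placements yields 2 geometric isomers: Br trans; Br cis.
Each arrangement has an internal mirror plane or centre of symmetry, so none is chiral.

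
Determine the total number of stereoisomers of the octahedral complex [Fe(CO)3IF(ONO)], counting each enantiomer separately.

In an octahedral complex each vertex has one trans partner and four cis neighbours.
There are 4 geometric isomers: CO mer (3 arrangements); CO fac (chiral).
One of these lacks any improper symmetry element and so occurs as an enantiomeric pair, giving 4 + 1 = 5 stereoisomers in total.

5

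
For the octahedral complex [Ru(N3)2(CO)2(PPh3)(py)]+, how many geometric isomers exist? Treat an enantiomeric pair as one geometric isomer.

The six octahedral sites form three mutually perpendicular trans pairs.
Working through the distinct placements yields 6 geometric isomers: N3 trans, CO trans; N3 cis, CO trans; N3 cis, CO cis (3 arrangements, 2 chiral); N3 trans, CO cis.

6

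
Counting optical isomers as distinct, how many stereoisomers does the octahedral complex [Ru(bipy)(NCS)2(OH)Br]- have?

Each bipy is bidentate and must span two cis positions.
The distinct arrangements are (4 in all): NCS cis (3 arrangements, 2 chiral); NCS trans.
Of these, 2 lack any improper symmetry element and so occur as enantiomeric pairs, giving 4 + 2 = 6 stereoisomers in total.

6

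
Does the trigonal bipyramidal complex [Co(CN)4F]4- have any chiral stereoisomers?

no

Systematic placement gives 2 geometric isomers: F equatorial; F axial.
Each arrangement has an internal mirror plane or centre of symmetry, so none is chiral.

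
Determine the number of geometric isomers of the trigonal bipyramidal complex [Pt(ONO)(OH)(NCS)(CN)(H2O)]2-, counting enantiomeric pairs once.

10

Placing the ligands in turn and identifying arrangements related by rotation or reflection leaves 10 distinct geometric isomers.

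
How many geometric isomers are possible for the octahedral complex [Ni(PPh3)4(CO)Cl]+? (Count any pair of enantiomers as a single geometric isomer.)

2

An octahedron has six vertices in three trans pairs; every non-trans pair is cis.
Working through the distinct placements yields 2 geometric isomers: CO and Cl mutually trans; CO and Cl mutually cis.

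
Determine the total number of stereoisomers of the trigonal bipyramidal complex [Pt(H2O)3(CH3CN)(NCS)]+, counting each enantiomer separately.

4

A trigonal bipyramid has two axial and three equatorial sites, which are chemically inequivalent.
Systematic placement gives 4 geometric isomers: CH3CN axial, NCS equatorial; CH3CN axial, NCS axial; CH3CN equatorial, NCS equatorial; CH3CN equatorial, NCS axial.
Each arrangement has an internal mirror plane or centre of symmetry, so none is chiral.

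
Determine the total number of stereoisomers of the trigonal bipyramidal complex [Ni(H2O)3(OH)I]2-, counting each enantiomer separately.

There are 4 geometric isomers: OH equatorial, I equatorial; OH equatorial, I axial; OH axial, I equatorial; OH axial, I axial.
Each arrangement has an internal mirror plane or centre of symmetry, so none is chiral.

4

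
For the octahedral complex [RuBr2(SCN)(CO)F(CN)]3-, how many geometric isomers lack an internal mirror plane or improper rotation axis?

Systematic enumeration (placing each ligand type in turn and discarding arrangements equivalent by rotation or reflection) gives 9 geometric isomers.
Of these, 6 lack any improper symmetry element and so occur as enantiomeric pairs, giving 9 + 6 = 15 stereoisomers in total.

6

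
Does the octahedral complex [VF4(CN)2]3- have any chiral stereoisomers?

no

The six octahedral sites form three mutually perpendicular trans pairs.
Working through the distinct placements yields 2 geometric isomers: CN trans; CN cis.
Each arrangement has an internal mirror plane or centre of symmetry, so none is chiral.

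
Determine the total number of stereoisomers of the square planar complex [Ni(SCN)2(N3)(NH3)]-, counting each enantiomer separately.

2

In a square planar complex each vertex has one trans partner and two cis neighbours.
Working through the distinct placements yields 2 geometric isomers: SCN cis; SCN trans.
Each arrangement has an internal mirror plane or centre of symmetry, so none is chiral.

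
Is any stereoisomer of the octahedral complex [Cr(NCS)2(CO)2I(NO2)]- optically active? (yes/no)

yes

An octahedron has six vertices in three trans pairs; every non-trans pair is cis.
There are 6 geometric isomers: NCS cis, CO trans; NCS trans, CO trans; NCS cis, CO cis (3 arrangements, 2 chiral); NCS trans, CO cis.
Of these, 2 lack any improper symmetry element and so occur as enantiomeric pairs, giving 6 + 2 = 8 stereoisomers in total.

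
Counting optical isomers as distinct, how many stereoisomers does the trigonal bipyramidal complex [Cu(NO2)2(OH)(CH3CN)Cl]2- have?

10

A trigonal bipyramid has two axial and three equatorial sites, which are chemically inequivalent.
Placing the ligands in turn and identifying arrangements related by rotation or reflection leaves 7 distinct geometric isomers.
Of these, 3 lack any improper symmetry element and so occur as enantiomeric pairs, giving 7 + 3 = 10 stereoisomers in total.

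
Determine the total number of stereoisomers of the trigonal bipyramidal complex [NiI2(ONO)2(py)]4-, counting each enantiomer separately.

6

A trigonal bipyramid has two axial and three equatorial sites, which are chemically inequivalent.
Systematic enumeration (placing each ligand type in turn and discarding arrangements equivalent by rotation or reflection) gives 5 geometric isomers.
One of these lacks any improper symmetry element and so occurs as an enantiomeric pair, giving 5 + 1 = 6 stereoisomers in total.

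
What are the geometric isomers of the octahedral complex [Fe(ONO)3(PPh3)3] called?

fac and mer

Working through the distinct placements yields 2 geometric isomers: ONO mer; ONO fac.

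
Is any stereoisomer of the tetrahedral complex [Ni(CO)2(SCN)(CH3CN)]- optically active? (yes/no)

no

In a tetrahedral complex all four positions are equivalent and every pair of ligands is adjacent — there is no cis/trans distinction.
Only one geometric arrangement is possible.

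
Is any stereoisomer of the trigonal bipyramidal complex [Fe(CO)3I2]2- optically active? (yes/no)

no

In a trigonal bipyramid the two axial positions differ from the three equatorial ones.
The distinct arrangements are (3 in all): I both equatorial; I one axial, one equatorial; I both axial.
Each arrangement has an internal mirror plane or centre of symmetry, so none is chiral.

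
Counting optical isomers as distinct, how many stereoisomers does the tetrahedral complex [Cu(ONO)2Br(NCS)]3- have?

1

Only one geometric arrangement is possible.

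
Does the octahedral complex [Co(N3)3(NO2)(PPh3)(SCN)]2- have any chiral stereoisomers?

yes

The six octahedral sites form three mutually perpendicular trans pairs.
There are 4 geometric isomers: N3 mer (3 arrangements); N3 fac (chiral).
One of these lacks any improper symmetry element and so occurs as an enantiomeric pair, giving 4 + 1 = 5 stereoisomers in total.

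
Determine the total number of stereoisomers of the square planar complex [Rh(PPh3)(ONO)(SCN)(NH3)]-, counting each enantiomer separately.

A square has two trans pairs of vertices; adjacent vertices are cis.
Working through the distinct placements yields 3 geometric isomers: (NH3/PPh3 trans, ONO/SCN trans); (NH3/SCN trans, ONO/PPh3 trans); (NH3/ONO trans, PPh3/SCN trans).
Each arrangement has an internal mirror plane or centre of symmetry, so none is chiral.

3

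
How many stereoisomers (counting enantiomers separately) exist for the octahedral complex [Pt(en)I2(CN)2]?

In an octahedral complex each vertex has one trans partner and four cis neighbours.
Each en is bidentate and must span two cis positions.
Systematic placement gives 3 geometric isomers: I cis, CN trans; I cis, CN cis (chiral); I trans, CN cis.
One of these lacks any improper symmetry element and so occurs as an enantiomeric pair, giving 3 + 1 = 4 stereoisomers in total.

4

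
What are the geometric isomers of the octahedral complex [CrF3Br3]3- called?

fac and mer

Working through the distinct placements yields 2 geometric isomers: F mer; F fac.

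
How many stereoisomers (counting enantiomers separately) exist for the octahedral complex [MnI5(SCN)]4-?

An octahedron has six vertices in three trans pairs; every non-trans pair is cis.
Only one geometric arrangement is possible.

1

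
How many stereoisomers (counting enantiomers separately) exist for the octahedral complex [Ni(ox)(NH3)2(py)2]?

In an octahedral complex each vertex has one trans partner and four cis neighbours.
Each ox is bidentate and must span two cis positions.
The distinct arrangements are (3 in all): NH3 trans, py cis; NH3 cis, py trans; NH3 cis, py cis (chiral).
One of these lacks any improper symmetry element and so occurs as an enantiomeric pair, giving 3 + 1 = 4 stereoisomers in total.

4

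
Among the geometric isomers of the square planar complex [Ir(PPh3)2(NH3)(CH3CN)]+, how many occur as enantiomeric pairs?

0

A square has two trans pairs of vertices; adjacent vertices are cis.
Working through the distinct placements yields 2 geometric isomers: PPh3 cis; PPh3 trans.
Each arrangement has an internal mirror plane or centre of symmetry, so none is chiral.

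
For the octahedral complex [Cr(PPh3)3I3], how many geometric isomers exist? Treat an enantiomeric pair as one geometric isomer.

An octahedron has six vertices in three trans pairs; every non-trans pair is cis.
Working through the distinct placements yields 2 geometric isomers: PPh3 mer; PPh3 fac.

2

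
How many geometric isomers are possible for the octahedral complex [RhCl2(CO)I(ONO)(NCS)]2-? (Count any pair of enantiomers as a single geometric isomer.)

9

Exhaustive case analysis gives 9 geometric isomers.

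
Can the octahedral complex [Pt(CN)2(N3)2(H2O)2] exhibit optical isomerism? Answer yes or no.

In an octahedral complex each vertex has one trans partner and four cis neighbours.
Systematic placement gives 5 geometric isomers: CN trans, N3 trans, H2O trans; CN trans, N3 cis, H2O cis; CN cis, N3 trans, H2O cis; CN cis, N3 cis, H2O cis (chiral); CN cis, N3 cis, H2O trans.
One of these lacks any improper symmetry element and so occurs as an enantiomeric pair, giving 5 + 1 = 6 stereoisomers in total.

yes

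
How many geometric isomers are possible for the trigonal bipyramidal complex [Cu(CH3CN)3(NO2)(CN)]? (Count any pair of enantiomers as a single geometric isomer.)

In a trigonal bipyramid the two axial positions differ from the three equatorial ones.
The distinct arrangements are (4 in all): NO2 equatorial, CN equatorial; NO2 equatorial, CN axial; NO2 axial, CN equatorial; NO2 axial, CN axial.

4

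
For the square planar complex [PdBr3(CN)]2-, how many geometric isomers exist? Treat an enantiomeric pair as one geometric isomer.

In a square planar complex each vertex has one trans partner and two cis neighbours.
Only one geometric arrangement is possible.

1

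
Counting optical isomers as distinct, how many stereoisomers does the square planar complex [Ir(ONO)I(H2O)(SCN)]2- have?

In a square planar complex each vertex has one trans partner and two cis neighbours.
Working through the distinct placements yields 3 geometric isomers: (H2O/ONO trans, I/SCN trans); (H2O/SCN trans, I/ONO trans); (H2O/I trans, ONO/SCN trans).
Each arrangement has an internal mirror plane or centre of symmetry, so none is chiral.

3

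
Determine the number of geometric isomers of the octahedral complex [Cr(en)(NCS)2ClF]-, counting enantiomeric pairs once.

The six octahedral sites form three mutually perpendicular trans pairs.
Each en is bidentate and must span two cis positions.
Systematic placement gives 4 geometric isomers: NCS cis (3 arrangements, 2 chiral); NCS trans.

4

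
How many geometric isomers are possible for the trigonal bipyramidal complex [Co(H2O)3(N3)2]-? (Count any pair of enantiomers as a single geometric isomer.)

3

In a trigonal bipyramid the two axial positions differ from the three equatorial ones.
There are 3 geometric isomers: N3 both equatorial; N3 one axial, one equatorial; N3 both axial.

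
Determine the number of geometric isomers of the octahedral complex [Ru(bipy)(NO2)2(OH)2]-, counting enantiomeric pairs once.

Each bipy is bidentate and must span two cis positions.
The distinct arrangements are (3 in all): NO2 trans, OH cis; NO2 cis, OH cis (chiral); NO2 cis, OH trans.

3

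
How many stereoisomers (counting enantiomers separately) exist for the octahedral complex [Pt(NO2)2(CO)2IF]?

8

The six octahedral sites form three mutually perpendicular trans pairs.
The distinct arrangements are (6 in all): NO2 trans, CO trans; NO2 cis, CO trans; NO2 trans, CO cis; NO2 cis, CO cis (3 arrangements, 2 chiral).
Of these, 2 lack any improper symmetry element and so occur as enantiomeric pairs, giving 6 + 2 = 8 stereoisomers in total.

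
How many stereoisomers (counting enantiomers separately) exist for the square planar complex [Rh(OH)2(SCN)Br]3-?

Working through the distinct placements yields 2 geometric isomers: OH cis; OH trans.
Each arrangement has an internal mirror plane or centre of symmetry, so none is chiral.

2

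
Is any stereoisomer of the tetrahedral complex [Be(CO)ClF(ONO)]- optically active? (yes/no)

Only one geometric arrangement is possible; it has no improper symmetry element, so it exists as a pair of enantiomers (2 stereoisomers).

yes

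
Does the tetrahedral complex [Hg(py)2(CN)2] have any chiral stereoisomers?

no

All four vertices of a tetrahedron are equivalent and mutually adjacent, so cis/trans isomerism cannot arise.
Only one geometric arrangement is possible.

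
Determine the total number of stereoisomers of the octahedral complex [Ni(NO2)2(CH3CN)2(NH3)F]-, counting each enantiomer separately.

8

Working through the distinct placements yields 6 geometric isomers: NO2 trans, CH3CN trans; NO2 cis, CH3CN trans; NO2 trans, CH3CN cis; NO2 cis, CH3CN cis (3 arrangements, 2 chiral).
Of these, 2 lack any improper symmetry element and so occur as enantiomeric pairs, giving 6 + 2 = 8 stereoisomers in total.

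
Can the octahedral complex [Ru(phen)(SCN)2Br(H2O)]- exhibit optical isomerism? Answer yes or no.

yes

Each phen is bidentate and must span two cis positions.
Working through the distinct placements yields 4 geometric isomers: SCN cis (3 arrangements, 2 chiral); SCN trans.
Of these, 2 lack any improper symmetry element and so occur as enantiomeric pairs, giving 4 + 2 = 6 stereoisomers in total.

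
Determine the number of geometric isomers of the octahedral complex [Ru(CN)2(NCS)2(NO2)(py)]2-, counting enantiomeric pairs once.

Working through the distinct placements yields 6 geometric isomers: CN trans, NCS trans; CN trans, NCS cis; CN cis, NCS cis (3 arrangements, 2 chiral); CN cis, NCS trans.

6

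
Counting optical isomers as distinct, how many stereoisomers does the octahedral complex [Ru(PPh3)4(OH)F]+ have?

2

An octahedron has six vertices in three trans pairs; every non-trans pair is cis.
The distinct arrangements are (2 in all): OH and F mutually trans; OH and F mutually cis.
Each arrangement has an internal mirror plane or centre of symmetry, so none is chiral.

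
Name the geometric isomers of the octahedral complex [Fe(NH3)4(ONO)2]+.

cis and trans

An octahedron has six vertices in three trans pairs; every non-trans pair is cis.
The distinct arrangements are (2 in all): ONO trans; ONO cis.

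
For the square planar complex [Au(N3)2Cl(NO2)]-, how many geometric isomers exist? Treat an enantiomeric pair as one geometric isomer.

In a square planar complex each vertex has one trans partner and two cis neighbours.
The distinct arrangements are (2 in all): N3 cis; N3 trans.

2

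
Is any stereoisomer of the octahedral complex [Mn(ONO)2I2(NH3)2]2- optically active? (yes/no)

The six octahedral sites form three mutually perpendicular trans pairs.
The distinct arrangements are (5 in all): ONO trans, I trans, NH3 trans; ONO cis, I trans, NH3 cis; ONO trans, I cis, NH3 cis; ONO cis, I cis, NH3 cis (chiral); ONO cis, I cis, NH3 trans.
One of these lacks any improper symmetry element and so occurs as an enantiomeric pair, giving 5 + 1 = 6 stereoisomers in total.

yes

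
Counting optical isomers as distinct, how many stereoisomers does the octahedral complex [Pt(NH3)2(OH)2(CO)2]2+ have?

An octahedron has six vertices in three trans pairs; every non-trans pair is cis.
There are 5 geometric isomers: NH3 trans, OH trans, CO trans; NH3 cis, OH cis, CO trans; NH3 cis, OH trans, CO cis; NH3 cis, OH cis, CO cis (chiral); NH3 trans, OH cis, CO cis.
One of these lacks any improper symmetry element and so occurs as an enantiomeric pair, giving 5 + 1 = 6 stereoisomers in total.

6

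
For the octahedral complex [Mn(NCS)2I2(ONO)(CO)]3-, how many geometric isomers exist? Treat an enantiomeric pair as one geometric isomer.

6

There are 6 geometric isomers: NCS cis, I cis (3 arrangements, 2 chiral); NCS trans, I cis; NCS cis, I trans; NCS trans, I trans.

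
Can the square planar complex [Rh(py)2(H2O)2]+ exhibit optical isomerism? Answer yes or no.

no

In a square planar complex each vertex has one trans partner and two cis neighbours.
There are 2 geometric isomers: py cis; py trans.
Each arrangement has an internal mirror plane or centre of symmetry, so none is chiral.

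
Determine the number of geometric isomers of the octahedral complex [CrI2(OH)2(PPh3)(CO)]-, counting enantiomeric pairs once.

Systematic placement gives 6 geometric isomers: I cis, OH cis (3 arrangements, 2 chiral); I cis, OH trans; I trans, OH cis; I trans, OH trans.

6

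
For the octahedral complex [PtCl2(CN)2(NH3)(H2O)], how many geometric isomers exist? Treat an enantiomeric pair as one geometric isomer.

Systematic placement gives 6 geometric isomers: Cl trans, CN trans; Cl cis, CN trans; Cl cis, CN cis (3 arrangements, 2 chiral); Cl trans, CN cis.

6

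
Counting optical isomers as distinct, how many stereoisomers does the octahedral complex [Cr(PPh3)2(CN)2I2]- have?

In an octahedral complex each vertex has one trans partner and four cis neighbours.
Systematic placement gives 5 geometric isomers: PPh3 trans, CN trans, I trans; PPh3 cis, CN trans, I cis; PPh3 trans, CN cis, I cis; PPh3 cis, CN cis, I cis (chiral); PPh3 cis, CN cis, I trans.
One of these lacks any improper symmetry element and so occurs as an enantiomeric pair, giving 5 + 1 = 6 stereoisomers in total.

6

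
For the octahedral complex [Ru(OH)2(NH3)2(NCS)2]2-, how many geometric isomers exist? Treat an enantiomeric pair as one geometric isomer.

5

In an octahedral complex each vertex has one trans partner and four cis neighbours.
Systematic placement gives 5 geometric isomers: OH trans, NH3 trans, NCS trans; OH cis, NH3 cis, NCS trans; OH trans, NH3 cis, NCS cis; OH cis, NH3 cis, NCS cis (chiral); OH cis, NH3 trans, NCS cis.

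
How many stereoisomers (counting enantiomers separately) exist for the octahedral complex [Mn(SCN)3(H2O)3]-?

The six octahedral sites form three mutually perpendicular trans pairs.
The distinct arrangements are (2 in all): SCN mer; SCN fac.
Each arrangement has an internal mirror plane or centre of symmetry, so none is chiral.

2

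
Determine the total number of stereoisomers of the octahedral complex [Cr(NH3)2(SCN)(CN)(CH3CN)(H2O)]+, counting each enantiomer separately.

15

An octahedron has six vertices in three trans pairs; every non-trans pair is cis.
Exhaustive case analysis gives 9 geometric isomers.
Of these, 6 lack any improper symmetry element and so occur as enantiomeric pairs, giving 9 + 6 = 15 stereoisomers in total.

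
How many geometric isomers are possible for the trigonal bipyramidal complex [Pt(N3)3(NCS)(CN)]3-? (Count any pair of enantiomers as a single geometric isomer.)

In a trigonal bipyramid the two axial positions differ from the three equatorial ones.
There are 4 geometric isomers: NCS equatorial, CN axial; NCS axial, CN axial; NCS equatorial, CN equatorial; NCS axial, CN equatorial.

4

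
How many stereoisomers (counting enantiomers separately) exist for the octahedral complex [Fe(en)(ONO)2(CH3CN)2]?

The six octahedral sites form three mutually perpendicular trans pairs.
Each en is bidentate and must span two cis positions.
Systematic placement gives 3 geometric isomers: ONO cis, CH3CN trans; ONO cis, CH3CN cis (chiral); ONO trans, CH3CN cis.
One of these lacks any improper symmetry element and so occurs as an enantiomeric pair, giving 3 + 1 = 4 stereoisomers in total.

4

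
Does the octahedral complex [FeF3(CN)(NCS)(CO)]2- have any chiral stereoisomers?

Systematic placement gives 4 geometric isomers: F mer (3 arrangements); F fac (chiral).
One of these lacks any improper symmetry element and so occurs as an enantiomeric pair, giving 4 + 1 = 5 stereoisomers in total.

yes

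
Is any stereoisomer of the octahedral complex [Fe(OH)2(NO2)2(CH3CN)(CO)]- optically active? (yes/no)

yes

An octahedron has six vertices in three trans pairs; every non-trans pair is cis.
There are 6 geometric isomers: OH trans, NO2 trans; OH cis, NO2 cis (3 arrangements, 2 chiral); OH trans, NO2 cis; OH cis, NO2 trans.
Of these, 2 lack any improper symmetry element and so occur as enantiomeric pairs, giving 6 + 2 = 8 stereoisomers in total.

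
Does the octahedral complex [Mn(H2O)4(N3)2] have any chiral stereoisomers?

no

The six octahedral sites form three mutually perpendicular trans pairs.
The distinct arrangements are (2 in all): N3 trans; N3 cis.
Each arrangement has an internal mirror plane or centre of symmetry, so none is chiral.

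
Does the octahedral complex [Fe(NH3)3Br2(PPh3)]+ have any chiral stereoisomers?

In an octahedral complex each vertex has one trans partner and four cis neighbours.
The distinct arrangements are (3 in all): NH3 mer, Br trans; NH3 fac, Br cis; NH3 mer, Br cis.
Each arrangement has an internal mirror plane or centre of symmetry, so none is chiral.

no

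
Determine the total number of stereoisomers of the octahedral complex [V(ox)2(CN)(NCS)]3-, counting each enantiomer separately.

3

Each ox is bidentate and must span two cis positions.
The distinct arrangements are (2 in all): CN and NCS mutually trans; CN and NCS mutually cis (chiral).
One of these lacks any improper symmetry element and so occurs as an enantiomeric pair, giving 2 + 1 = 3 stereoisomers in total.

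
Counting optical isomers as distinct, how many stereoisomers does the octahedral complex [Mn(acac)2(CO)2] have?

3

Each acac is bidentate and must span two cis positions.
The distinct arrangements are (2 in all): CO trans; CO cis (chiral).
One of these lacks any improper symmetry element and so occurs as an enantiomeric pair, giving 2 + 1 = 3 stereoisomers in total.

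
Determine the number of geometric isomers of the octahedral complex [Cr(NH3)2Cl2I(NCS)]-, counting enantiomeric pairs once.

The six octahedral sites form three mutually perpendicular trans pairs.
Working through the distinct placements yields 6 geometric isomers: NH3 trans, Cl trans; NH3 cis, Cl trans; NH3 trans, Cl cis; NH3 cis, Cl cis (3 arrangements, 2 chiral).

6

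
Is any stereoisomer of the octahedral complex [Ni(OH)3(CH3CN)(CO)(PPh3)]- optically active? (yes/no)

yes

There are 4 geometric isomers: OH mer (3 arrangements); OH fac (chiral).
One of these lacks any improper symmetry element and so occurs as an enantiomeric pair, giving 4 + 1 = 5 stereoisomers in total.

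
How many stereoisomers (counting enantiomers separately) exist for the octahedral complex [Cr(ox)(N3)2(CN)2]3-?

4

An octahedron has six vertices in three trans pairs; every non-trans pair is cis.
Each ox is bidentate and must span two cis positions.
Systematic placement gives 3 geometric isomers: N3 cis, CN trans; N3 cis, CN cis (chiral); N3 trans, CN cis.
One of these lacks any improper symmetry element and so occurs as an enantiomeric pair, giving 3 + 1 = 4 stereoisomers in total.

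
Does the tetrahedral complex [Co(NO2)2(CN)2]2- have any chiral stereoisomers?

Only one geometric arrangement is possible.

no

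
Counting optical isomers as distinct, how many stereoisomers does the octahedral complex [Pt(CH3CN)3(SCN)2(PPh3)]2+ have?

3

In an octahedral complex each vertex has one trans partner and four cis neighbours.
There are 3 geometric isomers: CH3CN mer, SCN trans; CH3CN mer, SCN cis; CH3CN fac, SCN cis.
Each arrangement has an internal mirror plane or centre of symmetry, so none is chiral.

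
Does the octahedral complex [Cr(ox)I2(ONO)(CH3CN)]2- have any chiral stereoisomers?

yes

The six octahedral sites form three mutually perpendicular trans pairs.
Each ox is bidentate and must span two cis positions.
There are 4 geometric isomers: I cis (3 arrangements, 2 chiral); I trans.
Of these, 2 lack any improper symmetry element and so occur as enantiomeric pairs, giving 4 + 2 = 6 stereoisomers in total.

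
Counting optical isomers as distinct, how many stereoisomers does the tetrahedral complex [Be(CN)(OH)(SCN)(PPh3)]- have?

In a tetrahedral complex all four positions are equivalent and every pair of ligands is adjacent — there is no cis/trans distinction.
Only one geometric arrangement is possible; it has no improper symmetry element, so it exists as a pair of enantiomers (2 stereoisomers).

2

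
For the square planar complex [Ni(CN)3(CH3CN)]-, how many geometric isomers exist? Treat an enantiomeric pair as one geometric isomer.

1

A square has two trans pairs of vertices; adjacent vertices are cis.
Only one geometric arrangement is possible.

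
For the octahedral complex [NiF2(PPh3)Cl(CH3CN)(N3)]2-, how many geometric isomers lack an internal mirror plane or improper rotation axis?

Systematic enumeration (placing each ligand type in turn and discarding arrangements equivalent by rotation or reflection) gives 9 geometric isomers.
Of these, 6 lack any improper symmetry element and so occur as enantiomeric pairs, giving 9 + 6 = 15 stereoisomers in total.

6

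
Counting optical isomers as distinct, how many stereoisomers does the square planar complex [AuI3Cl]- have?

In a square planar complex each vertex has one trans partner and two cis neighbours.
Only one geometric arrangement is possible.

1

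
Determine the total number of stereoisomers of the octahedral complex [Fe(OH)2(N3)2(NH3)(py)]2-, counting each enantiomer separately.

Working through the distinct placements yields 6 geometric isomers: OH cis, N3 trans; OH trans, N3 trans; OH cis, N3 cis (3 arrangements, 2 chiral); OH trans, N3 cis.
Of these, 2 lack any improper symmetry element and so occur as enantiomeric pairs, giving 6 + 2 = 8 stereoisomers in total.

8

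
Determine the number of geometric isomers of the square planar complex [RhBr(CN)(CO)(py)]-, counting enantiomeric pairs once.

3

In a square planar complex each vertex has one trans partner and two cis neighbours.
There are 3 geometric isomers: (Br/CO trans, CN/py trans); (Br/py trans, CN/CO trans); (Br/CN trans, CO/py trans).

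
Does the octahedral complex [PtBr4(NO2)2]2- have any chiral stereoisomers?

In an octahedral complex each vertex has one trans partner and four cis neighbours.
Systematic placement gives 2 geometric isomers: NO2 trans; NO2 cis.
Each arrangement has an internal mirror plane or centre of symmetry, so none is chiral.

no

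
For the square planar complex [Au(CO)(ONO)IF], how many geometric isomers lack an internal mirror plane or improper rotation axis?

A square has two trans pairs of vertices; adjacent vertices are cis.
Working through the distinct placements yields 3 geometric isomers: (CO/I trans, F/ONO trans); (CO/ONO trans, F/I trans); (CO/F trans, I/ONO trans).
Each arrangement has an internal mirror plane or centre of symmetry, so none is chiral.

0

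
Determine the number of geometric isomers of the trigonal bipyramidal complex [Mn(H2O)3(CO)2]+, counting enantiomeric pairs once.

In a trigonal bipyramid the two axial positions differ from the three equatorial ones.
The distinct arrangements are (3 in all): CO both axial; CO one axial, one equatorial; CO both equatorial.

3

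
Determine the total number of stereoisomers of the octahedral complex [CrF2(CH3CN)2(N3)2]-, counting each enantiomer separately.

In an octahedral complex each vertex has one trans partner and four cis neighbours.
The distinct arrangements are (5 in all): F trans, CH3CN trans, N3 trans; F cis, CH3CN trans, N3 cis; F cis, CH3CN cis, N3 trans; F cis, CH3CN cis, N3 cis (chiral); F trans, CH3CN cis, N3 cis.
One of these lacks any improper symmetry element and so occurs as an enantiomeric pair, giving 5 + 1 = 6 stereoisomers in total.

6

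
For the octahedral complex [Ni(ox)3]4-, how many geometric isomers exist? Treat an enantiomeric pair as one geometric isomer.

1

An octahedron has six vertices in three trans pairs; every non-trans pair is cis.
Each ox is bidentate and must span two cis positions.
Only one geometric arrangement is possible; it has no improper symmetry element, so it exists as a pair of enantiomers (2 stereoisomers).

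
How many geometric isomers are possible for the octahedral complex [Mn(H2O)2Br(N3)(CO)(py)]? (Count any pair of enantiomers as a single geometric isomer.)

9

Systematic enumeration (placing each ligand type in turn and discarding arrangements equivalent by rotation or reflection) gives 9 geometric isomers.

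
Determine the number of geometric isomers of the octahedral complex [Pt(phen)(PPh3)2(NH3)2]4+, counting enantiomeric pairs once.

3

In an octahedral complex each vertex has one trans partner and four cis neighbours.
Each phen is bidentate and must span two cis positions.
Working through the distinct placements yields 3 geometric isomers: PPh3 cis, NH3 trans; PPh3 cis, NH3 cis (chiral); PPh3 trans, NH3 cis.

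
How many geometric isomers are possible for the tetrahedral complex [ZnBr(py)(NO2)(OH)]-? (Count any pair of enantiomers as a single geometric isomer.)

In a tetrahedral complex all four positions are equivalent and every pair of ligands is adjacent — there is no cis/trans distinction.
Only one geometric arrangement is possible; it has no improper symmetry element, so it exists as a pair of enantiomers (2 stereoisomers).

1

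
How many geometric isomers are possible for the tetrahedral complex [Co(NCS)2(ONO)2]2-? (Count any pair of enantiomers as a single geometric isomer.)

1

All four vertices of a tetrahedron are equivalent and mutually adjacent, so cis/trans isomerism cannot arise.
Only one geometric arrangement is possible.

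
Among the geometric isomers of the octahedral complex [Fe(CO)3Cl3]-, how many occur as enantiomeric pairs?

The six octahedral sites form three mutually perpendicular trans pairs.
Systematic placement gives 2 geometric isomers: CO mer; CO fac.
Each arrangement has an internal mirror plane or centre of symmetry, so none is chiral.

0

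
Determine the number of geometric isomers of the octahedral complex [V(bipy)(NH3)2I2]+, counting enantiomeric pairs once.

The six octahedral sites form three mutually perpendicular trans pairs.
Each bipy is bidentate and must span two cis positions.
Systematic placement gives 3 geometric isomers: NH3 cis, I trans; NH3 cis, I cis (chiral); NH3 trans, I cis.

3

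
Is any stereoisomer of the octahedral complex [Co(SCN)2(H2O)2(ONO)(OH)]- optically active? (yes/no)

yes

The six octahedral sites form three mutually perpendicular trans pairs.
Working through the distinct placements yields 6 geometric isomers: SCN trans, H2O trans; SCN cis, H2O trans; SCN trans, H2O cis; SCN cis, H2O cis (3 arrangements, 2 chiral).
Of these, 2 lack any improper symmetry element and so occur as enantiomeric pairs, giving 6 + 2 = 8 stereoisomers in total.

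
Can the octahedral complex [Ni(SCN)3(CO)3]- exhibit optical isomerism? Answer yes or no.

The six octahedral sites form three mutually perpendicular trans pairs.
The distinct arrangements are (2 in all): SCN mer; SCN fac.
Each arrangement has an internal mirror plane or centre of symmetry, so none is chiral.

no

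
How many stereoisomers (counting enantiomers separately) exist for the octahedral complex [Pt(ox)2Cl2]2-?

The six octahedral sites form three mutually perpendicular trans pairs.
Each ox is bidentate and must span two cis positions.
Systematic placement gives 2 geometric isomers: Cl trans; Cl cis (chiral).
One of these lacks any improper symmetry element and so occurs as an enantiomeric pair, giving 2 + 1 = 3 stereoisomers in total.

3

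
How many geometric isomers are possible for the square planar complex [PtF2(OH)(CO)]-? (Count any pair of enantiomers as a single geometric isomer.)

In a square planar complex each vertex has one trans partner and two cis neighbours.
There are 2 geometric isomers: F cis; F trans.

2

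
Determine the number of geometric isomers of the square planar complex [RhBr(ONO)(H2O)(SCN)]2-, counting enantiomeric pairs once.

Systematic placement gives 3 geometric isomers: (Br/ONO trans, H2O/SCN trans); (Br/SCN trans, H2O/ONO trans); (Br/H2O trans, ONO/SCN trans).

3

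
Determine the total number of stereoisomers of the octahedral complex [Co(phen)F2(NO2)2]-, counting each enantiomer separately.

4

The six octahedral sites form three mutually perpendicular trans pairs.
Each phen is bidentate and must span two cis positions.
The distinct arrangements are (3 in all): F trans, NO2 cis; F cis, NO2 cis (chiral); F cis, NO2 trans.
One of these lacks any improper symmetry element and so occurs as an enantiomeric pair, giving 3 + 1 = 4 stereoisomers in total.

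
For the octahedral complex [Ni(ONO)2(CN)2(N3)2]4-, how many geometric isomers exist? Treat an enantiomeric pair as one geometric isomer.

Working through the distinct placements yields 5 geometric isomers: ONO trans, CN trans, N3 trans; ONO cis, CN trans, N3 cis; ONO trans, CN cis, N3 cis; ONO cis, CN cis, N3 cis (chiral); ONO cis, CN cis, N3 trans.

5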